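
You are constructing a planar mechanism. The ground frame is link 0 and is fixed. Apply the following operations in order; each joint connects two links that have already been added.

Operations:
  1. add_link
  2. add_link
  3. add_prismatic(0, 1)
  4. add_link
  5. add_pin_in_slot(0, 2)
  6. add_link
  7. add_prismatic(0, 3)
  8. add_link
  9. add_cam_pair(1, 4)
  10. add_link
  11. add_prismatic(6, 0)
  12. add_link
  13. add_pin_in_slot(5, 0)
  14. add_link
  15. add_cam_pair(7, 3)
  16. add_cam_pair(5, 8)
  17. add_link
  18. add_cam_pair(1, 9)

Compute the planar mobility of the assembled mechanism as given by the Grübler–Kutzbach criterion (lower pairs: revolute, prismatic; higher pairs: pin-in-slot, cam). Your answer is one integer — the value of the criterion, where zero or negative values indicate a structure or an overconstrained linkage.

M = 15

[1;0;0] (link 0 is ground)
L+ [2;0;0]
L+ [3;0;0]
P(0,1)∈J1 [3;1;0]
L+ [4;1;0]
PS(0,2)∈J2 [4;1;1]
L+ [5;1;1]
P(0,3)∈J1 [5;2;1]
L+ [6;2;1]
C(1,4)∈J2 [6;2;2]
L+ [7;2;2]
P(6,0)∈J1 [7;3;2]
L+ [8;3;2]
PS(5,0)∈J2 [8;3;3]
L+ [9;3;3]
C(7,3)∈J2 [9;3;4]
C(5,8)∈J2 [9;3;5]
L+ [10;3;5]
C(1,9)∈J2 [10;3;6]
mobility = 27 − 6 − 6 = 15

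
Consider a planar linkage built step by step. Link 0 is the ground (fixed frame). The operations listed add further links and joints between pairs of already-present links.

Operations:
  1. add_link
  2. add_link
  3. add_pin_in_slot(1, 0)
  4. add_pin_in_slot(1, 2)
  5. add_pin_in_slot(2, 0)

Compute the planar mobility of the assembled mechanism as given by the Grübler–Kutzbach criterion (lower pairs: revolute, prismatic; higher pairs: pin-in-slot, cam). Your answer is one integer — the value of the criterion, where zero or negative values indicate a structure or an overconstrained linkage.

link 0 = ground. State L|J1|J2 = 1|0|0
+link1  2|0|0
+link2  3|0|0
PS(1,0) f=2→J2  3|0|1
PS(1,2) f=2→J2  3|0|2
PS(2,0) f=2→J2  3|0|3
M = 3(3−1)−2·0−3 = 6−0−3 = 3

M = 3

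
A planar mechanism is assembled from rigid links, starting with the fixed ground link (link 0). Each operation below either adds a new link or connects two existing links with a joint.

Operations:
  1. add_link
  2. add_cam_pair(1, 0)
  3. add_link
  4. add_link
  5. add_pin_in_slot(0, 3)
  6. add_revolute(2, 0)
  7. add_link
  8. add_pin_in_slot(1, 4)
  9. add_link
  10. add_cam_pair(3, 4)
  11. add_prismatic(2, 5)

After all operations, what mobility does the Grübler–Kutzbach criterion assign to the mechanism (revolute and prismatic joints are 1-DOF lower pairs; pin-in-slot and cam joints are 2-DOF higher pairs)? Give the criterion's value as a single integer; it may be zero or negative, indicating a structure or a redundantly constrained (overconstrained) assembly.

ground; <1,0,0>
#1 <2,0,0>
C:1↔0 J2 <2,0,1>
#2 <3,0,1>
#3 <4,0,1>
PS:0↔3 J2 <4,0,2>
R:2↔0 J1 <4,1,2>
#4 <5,1,2>
PS:1↔4 J2 <5,1,3>
#5 <6,1,3>
C:3↔4 J2 <6,1,4>
P:2↔5 J1 <6,2,4>
3×5 − 2×2 − 1×4 = 7

M = 7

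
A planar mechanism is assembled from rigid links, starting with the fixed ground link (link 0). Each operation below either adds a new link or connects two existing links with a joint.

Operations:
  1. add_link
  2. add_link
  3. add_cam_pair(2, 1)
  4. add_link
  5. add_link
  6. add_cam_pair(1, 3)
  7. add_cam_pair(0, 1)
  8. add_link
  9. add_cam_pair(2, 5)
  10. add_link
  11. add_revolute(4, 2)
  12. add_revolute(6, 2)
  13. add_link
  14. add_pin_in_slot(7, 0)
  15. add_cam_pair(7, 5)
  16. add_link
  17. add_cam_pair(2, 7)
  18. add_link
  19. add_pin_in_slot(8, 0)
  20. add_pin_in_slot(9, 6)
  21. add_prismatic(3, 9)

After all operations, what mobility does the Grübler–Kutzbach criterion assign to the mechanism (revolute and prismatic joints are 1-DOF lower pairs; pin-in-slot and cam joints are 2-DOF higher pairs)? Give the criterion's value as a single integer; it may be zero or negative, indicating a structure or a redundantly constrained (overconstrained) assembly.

L=1 J1=0 J2=0
add link → L=2 J1=0 J2=0
add link → L=3 J1=0 J2=0
C@2,1 dof=2 J2 → L=3 J1=0 J2=1
add link → L=4 J1=0 J2=1
add link → L=5 J1=0 J2=1
C@1,3 dof=2 J2 → L=5 J1=0 J2=2
C@0,1 dof=2 J2 → L=5 J1=0 J2=3
add link → L=6 J1=0 J2=3
C@2,5 dof=2 J2 → L=6 J1=0 J2=4
add link → L=7 J1=0 J2=4
R@4,2 dof=1 J1 → L=7 J1=1 J2=4
R@6,2 dof=1 J1 → L=7 J1=2 J2=4
add link → L=8 J1=2 J2=4
PS@7,0 dof=2 J2 → L=8 J1=2 J2=5
C@7,5 dof=2 J2 → L=8 J1=2 J2=6
add link → L=9 J1=2 J2=6
C@2,7 dof=2 J2 → L=9 J1=2 J2=7
add link → L=10 J1=2 J2=7
PS@8,0 dof=2 J2 → L=10 J1=2 J2=8
PS@9,6 dof=2 J2 → L=10 J1=2 J2=9
P@3,9 dof=1 J1 → L=10 J1=3 J2=9
M=3(L−1)−2J1−J2=3·9−2·3−9=12

M = 12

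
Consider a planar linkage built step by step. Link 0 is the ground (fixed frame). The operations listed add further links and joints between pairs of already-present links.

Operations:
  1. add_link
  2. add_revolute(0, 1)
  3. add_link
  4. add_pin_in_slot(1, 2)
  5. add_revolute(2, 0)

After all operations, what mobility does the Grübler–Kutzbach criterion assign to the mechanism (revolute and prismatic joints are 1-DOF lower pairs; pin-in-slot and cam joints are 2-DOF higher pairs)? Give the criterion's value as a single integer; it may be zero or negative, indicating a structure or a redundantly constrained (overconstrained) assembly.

M = 1

(L,J1,J2)=(1,0,0); link0 fixed
link1: (2,0,0)
R 0-1 [J1]: (2,1,0)
link2: (3,1,0)
PS 1-2 [J2]: (3,1,1)
R 2-0 [J1]: (3,2,1)
Grübler: 3·2 − 2·2 − 1 = 1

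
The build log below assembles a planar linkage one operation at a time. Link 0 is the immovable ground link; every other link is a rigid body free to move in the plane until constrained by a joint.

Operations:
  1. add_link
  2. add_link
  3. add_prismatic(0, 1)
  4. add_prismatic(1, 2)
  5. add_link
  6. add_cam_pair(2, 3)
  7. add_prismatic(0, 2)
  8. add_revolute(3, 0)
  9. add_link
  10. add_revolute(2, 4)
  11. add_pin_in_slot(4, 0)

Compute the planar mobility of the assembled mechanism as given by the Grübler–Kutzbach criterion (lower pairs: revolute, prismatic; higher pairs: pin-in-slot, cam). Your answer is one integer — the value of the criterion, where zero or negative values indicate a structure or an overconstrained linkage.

[1;0;0] (link 0 is ground)
L+ [2;0;0]
L+ [3;0;0]
P(0,1)∈J1 [3;1;0]
P(1,2)∈J1 [3;2;0]
L+ [4;2;0]
C(2,3)∈J2 [4;2;1]
P(0,2)∈J1 [4;3;1]
R(3,0)∈J1 [4;4;1]
L+ [5;4;1]
R(2,4)∈J1 [5;5;1]
PS(4,0)∈J2 [5;5;2]
mobility = 12 − 10 − 2 = 0

M = 0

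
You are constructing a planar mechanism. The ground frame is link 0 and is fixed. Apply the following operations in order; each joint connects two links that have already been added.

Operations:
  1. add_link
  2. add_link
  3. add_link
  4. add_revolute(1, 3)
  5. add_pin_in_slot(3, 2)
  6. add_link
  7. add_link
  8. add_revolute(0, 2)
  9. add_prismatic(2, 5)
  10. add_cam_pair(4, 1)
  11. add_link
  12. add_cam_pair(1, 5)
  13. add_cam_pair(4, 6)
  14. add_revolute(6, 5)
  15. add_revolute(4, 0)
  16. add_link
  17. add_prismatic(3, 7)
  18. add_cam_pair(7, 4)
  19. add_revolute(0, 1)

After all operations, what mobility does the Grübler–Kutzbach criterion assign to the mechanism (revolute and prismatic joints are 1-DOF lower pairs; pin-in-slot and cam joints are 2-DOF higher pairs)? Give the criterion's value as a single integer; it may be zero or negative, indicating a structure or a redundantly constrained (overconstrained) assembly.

link 0 = ground. State L|J1|J2 = 1|0|0
+link1  2|0|0
+link2  3|0|0
+link3  4|0|0
R(1,3) f=1→J1  4|1|0
PS(3,2) f=2→J2  4|1|1
+link4  5|1|1
+link5  6|1|1
R(0,2) f=1→J1  6|2|1
P(2,5) f=1→J1  6|3|1
C(4,1) f=2→J2  6|3|2
+link6  7|3|2
C(1,5) f=2→J2  7|3|3
C(4,6) f=2→J2  7|3|4
R(6,5) f=1→J1  7|4|4
R(4,0) f=1→J1  7|5|4
+link7  8|5|4
P(3,7) f=1→J1  8|6|4
C(7,4) f=2→J2  8|6|5
R(0,1) f=1→J1  8|7|5
M = 3(8−1)−2·7−5 = 21−14−5 = 2

M = 2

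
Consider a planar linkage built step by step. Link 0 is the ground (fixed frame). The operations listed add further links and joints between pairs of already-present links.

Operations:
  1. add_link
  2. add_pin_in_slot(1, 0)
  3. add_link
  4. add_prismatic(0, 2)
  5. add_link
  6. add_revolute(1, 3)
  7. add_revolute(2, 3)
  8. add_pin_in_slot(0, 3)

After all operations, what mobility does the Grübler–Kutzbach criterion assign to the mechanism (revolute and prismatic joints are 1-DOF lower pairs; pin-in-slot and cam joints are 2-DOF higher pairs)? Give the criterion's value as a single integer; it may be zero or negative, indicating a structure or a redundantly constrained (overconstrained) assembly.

M = 1

[1;0;0] (link 0 is ground)
L+ [2;0;0]
PS(1,0)∈J2 [2;0;1]
L+ [3;0;1]
P(0,2)∈J1 [3;1;1]
L+ [4;1;1]
R(1,3)∈J1 [4;2;1]
R(2,3)∈J1 [4;3;1]
PS(0,3)∈J2 [4;3;2]
mobility = 9 − 6 − 2 = 1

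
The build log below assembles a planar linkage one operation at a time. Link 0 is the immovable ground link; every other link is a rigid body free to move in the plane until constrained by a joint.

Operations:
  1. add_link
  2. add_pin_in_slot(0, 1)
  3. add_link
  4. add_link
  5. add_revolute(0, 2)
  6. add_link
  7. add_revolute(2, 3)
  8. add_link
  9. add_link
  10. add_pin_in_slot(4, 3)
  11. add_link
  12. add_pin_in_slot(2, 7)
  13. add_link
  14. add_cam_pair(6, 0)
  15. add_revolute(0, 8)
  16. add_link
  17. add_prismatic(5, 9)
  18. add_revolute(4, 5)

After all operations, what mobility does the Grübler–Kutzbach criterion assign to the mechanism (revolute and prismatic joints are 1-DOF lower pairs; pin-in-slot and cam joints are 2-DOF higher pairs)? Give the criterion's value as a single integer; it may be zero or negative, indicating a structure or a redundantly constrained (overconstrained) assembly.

M = 13

L=1 J1=0 J2=0
add link → L=2 J1=0 J2=0
PS@0,1 dof=2 J2 → L=2 J1=0 J2=1
add link → L=3 J1=0 J2=1
add link → L=4 J1=0 J2=1
R@0,2 dof=1 J1 → L=4 J1=1 J2=1
add link → L=5 J1=1 J2=1
R@2,3 dof=1 J1 → L=5 J1=2 J2=1
add link → L=6 J1=2 J2=1
add link → L=7 J1=2 J2=1
PS@4,3 dof=2 J2 → L=7 J1=2 J2=2
add link → L=8 J1=2 J2=2
PS@2,7 dof=2 J2 → L=8 J1=2 J2=3
add link → L=9 J1=2 J2=3
C@6,0 dof=2 J2 → L=9 J1=2 J2=4
R@0,8 dof=1 J1 → L=9 J1=3 J2=4
add link → L=10 J1=3 J2=4
P@5,9 dof=1 J1 → L=10 J1=4 J2=4
R@4,5 dof=1 J1 → L=10 J1=5 J2=4
M=3(L−1)−2J1−J2=3·9−2·5−4=13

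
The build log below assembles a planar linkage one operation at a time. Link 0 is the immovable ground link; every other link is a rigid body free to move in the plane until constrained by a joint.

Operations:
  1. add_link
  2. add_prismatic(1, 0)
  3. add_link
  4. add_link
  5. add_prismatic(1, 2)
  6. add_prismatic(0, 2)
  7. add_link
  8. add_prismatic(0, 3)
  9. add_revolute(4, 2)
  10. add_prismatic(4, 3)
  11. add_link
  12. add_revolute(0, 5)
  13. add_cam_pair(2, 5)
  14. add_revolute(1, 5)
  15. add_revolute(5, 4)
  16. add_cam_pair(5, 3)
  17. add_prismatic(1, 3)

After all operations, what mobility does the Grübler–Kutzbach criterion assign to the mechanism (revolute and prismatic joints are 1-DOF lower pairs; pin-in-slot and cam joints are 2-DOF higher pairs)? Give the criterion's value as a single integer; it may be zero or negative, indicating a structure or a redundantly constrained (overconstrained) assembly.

M = -7

L=1 J1=0 J2=0
add link → L=2 J1=0 J2=0
P@1,0 dof=1 J1 → L=2 J1=1 J2=0
add link → L=3 J1=1 J2=0
add link → L=4 J1=1 J2=0
P@1,2 dof=1 J1 → L=4 J1=2 J2=0
P@0,2 dof=1 J1 → L=4 J1=3 J2=0
add link → L=5 J1=3 J2=0
P@0,3 dof=1 J1 → L=5 J1=4 J2=0
R@4,2 dof=1 J1 → L=5 J1=5 J2=0
P@4,3 dof=1 J1 → L=5 J1=6 J2=0
add link → L=6 J1=6 J2=0
R@0,5 dof=1 J1 → L=6 J1=7 J2=0
C@2,5 dof=2 J2 → L=6 J1=7 J2=1
R@1,5 dof=1 J1 → L=6 J1=8 J2=1
R@5,4 dof=1 J1 → L=6 J1=9 J2=1
C@5,3 dof=2 J2 → L=6 J1=9 J2=2
P@1,3 dof=1 J1 → L=6 J1=10 J2=2
M=3(L−1)−2J1−J2=3·5−2·10−2=-7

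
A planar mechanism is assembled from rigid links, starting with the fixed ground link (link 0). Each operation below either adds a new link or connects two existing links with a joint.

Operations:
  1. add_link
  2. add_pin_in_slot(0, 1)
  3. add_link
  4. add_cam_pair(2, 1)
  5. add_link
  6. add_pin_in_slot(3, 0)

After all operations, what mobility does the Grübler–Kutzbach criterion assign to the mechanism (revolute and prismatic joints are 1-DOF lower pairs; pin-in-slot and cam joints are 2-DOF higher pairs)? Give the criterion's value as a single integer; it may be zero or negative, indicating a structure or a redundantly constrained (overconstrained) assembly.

M = 6

(L,J1,J2)=(1,0,0); link0 fixed
link1: (2,0,0)
PS 0-1 [J2]: (2,0,1)
link2: (3,0,1)
C 2-1 [J2]: (3,0,2)
link3: (4,0,2)
PS 3-0 [J2]: (4,0,3)
Grübler: 3·3 − 2·0 − 3 = 6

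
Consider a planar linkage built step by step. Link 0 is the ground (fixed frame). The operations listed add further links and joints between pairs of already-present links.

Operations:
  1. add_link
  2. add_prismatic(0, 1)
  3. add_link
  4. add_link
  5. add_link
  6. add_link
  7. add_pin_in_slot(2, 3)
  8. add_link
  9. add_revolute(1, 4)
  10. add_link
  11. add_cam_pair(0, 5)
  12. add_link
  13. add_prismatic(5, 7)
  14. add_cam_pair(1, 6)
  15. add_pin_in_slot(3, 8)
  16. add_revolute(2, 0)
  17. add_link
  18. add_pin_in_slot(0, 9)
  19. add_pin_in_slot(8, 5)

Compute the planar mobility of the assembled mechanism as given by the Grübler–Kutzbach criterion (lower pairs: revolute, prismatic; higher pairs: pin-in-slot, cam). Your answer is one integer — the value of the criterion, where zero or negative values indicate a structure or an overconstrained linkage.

M = 13

(L,J1,J2)=(1,0,0); link0 fixed
link1: (2,0,0)
P 0-1 [J1]: (2,1,0)
link2: (3,1,0)
link3: (4,1,0)
link4: (5,1,0)
link5: (6,1,0)
PS 2-3 [J2]: (6,1,1)
link6: (7,1,1)
R 1-4 [J1]: (7,2,1)
link7: (8,2,1)
C 0-5 [J2]: (8,2,2)
link8: (9,2,2)
P 5-7 [J1]: (9,3,2)
C 1-6 [J2]: (9,3,3)
PS 3-8 [J2]: (9,3,4)
R 2-0 [J1]: (9,4,4)
link9: (10,4,4)
PS 0-9 [J2]: (10,4,5)
PS 8-5 [J2]: (10,4,6)
Grübler: 3·9 − 2·4 − 6 = 13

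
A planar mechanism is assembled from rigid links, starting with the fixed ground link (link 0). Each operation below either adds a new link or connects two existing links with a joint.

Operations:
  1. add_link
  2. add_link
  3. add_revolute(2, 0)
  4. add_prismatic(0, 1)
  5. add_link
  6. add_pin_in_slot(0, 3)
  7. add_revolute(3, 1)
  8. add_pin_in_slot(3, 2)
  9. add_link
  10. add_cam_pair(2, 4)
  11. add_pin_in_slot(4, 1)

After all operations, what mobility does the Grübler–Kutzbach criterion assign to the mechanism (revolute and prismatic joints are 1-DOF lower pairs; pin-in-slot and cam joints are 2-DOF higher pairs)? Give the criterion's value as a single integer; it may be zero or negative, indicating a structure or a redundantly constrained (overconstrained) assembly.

M = 2

(L,J1,J2)=(1,0,0); link0 fixed
link1: (2,0,0)
link2: (3,0,0)
R 2-0 [J1]: (3,1,0)
P 0-1 [J1]: (3,2,0)
link3: (4,2,0)
PS 0-3 [J2]: (4,2,1)
R 3-1 [J1]: (4,3,1)
PS 3-2 [J2]: (4,3,2)
link4: (5,3,2)
C 2-4 [J2]: (5,3,3)
PS 4-1 [J2]: (5,3,4)
Grübler: 3·4 − 2·3 − 4 = 2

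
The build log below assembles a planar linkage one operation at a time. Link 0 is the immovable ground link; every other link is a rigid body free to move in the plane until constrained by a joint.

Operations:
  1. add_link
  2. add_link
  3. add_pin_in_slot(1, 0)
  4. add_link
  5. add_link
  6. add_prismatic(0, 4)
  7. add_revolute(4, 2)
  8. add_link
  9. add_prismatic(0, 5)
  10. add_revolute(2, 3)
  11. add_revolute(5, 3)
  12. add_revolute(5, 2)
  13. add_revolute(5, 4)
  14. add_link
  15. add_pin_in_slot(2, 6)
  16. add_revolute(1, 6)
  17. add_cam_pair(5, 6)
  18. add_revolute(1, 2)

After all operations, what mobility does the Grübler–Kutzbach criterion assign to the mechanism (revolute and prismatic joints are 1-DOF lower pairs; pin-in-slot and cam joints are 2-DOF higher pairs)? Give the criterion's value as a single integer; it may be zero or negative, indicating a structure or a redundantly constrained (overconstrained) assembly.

ground; <1,0,0>
#1 <2,0,0>
#2 <3,0,0>
PS:1↔0 J2 <3,0,1>
#3 <4,0,1>
#4 <5,0,1>
P:0↔4 J1 <5,1,1>
R:4↔2 J1 <5,2,1>
#5 <6,2,1>
P:0↔5 J1 <6,3,1>
R:2↔3 J1 <6,4,1>
R:5↔3 J1 <6,5,1>
R:5↔2 J1 <6,6,1>
R:5↔4 J1 <6,7,1>
#6 <7,7,1>
PS:2↔6 J2 <7,7,2>
R:1↔6 J1 <7,8,2>
C:5↔6 J2 <7,8,3>
R:1↔2 J1 <7,9,3>
3×6 − 2×9 − 1×3 = -3

M = -3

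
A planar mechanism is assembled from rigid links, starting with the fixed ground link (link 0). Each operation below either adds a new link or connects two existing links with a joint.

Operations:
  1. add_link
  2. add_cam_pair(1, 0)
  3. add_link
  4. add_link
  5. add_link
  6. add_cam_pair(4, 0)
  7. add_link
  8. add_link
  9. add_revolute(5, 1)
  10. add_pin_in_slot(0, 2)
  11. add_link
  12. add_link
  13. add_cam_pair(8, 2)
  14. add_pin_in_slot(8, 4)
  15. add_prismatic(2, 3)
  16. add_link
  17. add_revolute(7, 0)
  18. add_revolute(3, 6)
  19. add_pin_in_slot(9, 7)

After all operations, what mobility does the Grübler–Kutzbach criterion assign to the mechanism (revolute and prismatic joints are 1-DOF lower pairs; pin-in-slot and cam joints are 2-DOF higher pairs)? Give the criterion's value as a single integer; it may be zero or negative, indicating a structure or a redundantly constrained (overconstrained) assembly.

L=1 J1=0 J2=0
add link → L=2 J1=0 J2=0
C@1,0 dof=2 J2 → L=2 J1=0 J2=1
add link → L=3 J1=0 J2=1
add link → L=4 J1=0 J2=1
add link → L=5 J1=0 J2=1
C@4,0 dof=2 J2 → L=5 J1=0 J2=2
add link → L=6 J1=0 J2=2
add link → L=7 J1=0 J2=2
R@5,1 dof=1 J1 → L=7 J1=1 J2=2
PS@0,2 dof=2 J2 → L=7 J1=1 J2=3
add link → L=8 J1=1 J2=3
add link → L=9 J1=1 J2=3
C@8,2 dof=2 J2 → L=9 J1=1 J2=4
PS@8,4 dof=2 J2 → L=9 J1=1 J2=5
P@2,3 dof=1 J1 → L=9 J1=2 J2=5
add link → L=10 J1=2 J2=5
R@7,0 dof=1 J1 → L=10 J1=3 J2=5
R@3,6 dof=1 J1 → L=10 J1=4 J2=5
PS@9,7 dof=2 J2 → L=10 J1=4 J2=6
M=3(L−1)−2J1−J2=3·9−2·4−6=13

M = 13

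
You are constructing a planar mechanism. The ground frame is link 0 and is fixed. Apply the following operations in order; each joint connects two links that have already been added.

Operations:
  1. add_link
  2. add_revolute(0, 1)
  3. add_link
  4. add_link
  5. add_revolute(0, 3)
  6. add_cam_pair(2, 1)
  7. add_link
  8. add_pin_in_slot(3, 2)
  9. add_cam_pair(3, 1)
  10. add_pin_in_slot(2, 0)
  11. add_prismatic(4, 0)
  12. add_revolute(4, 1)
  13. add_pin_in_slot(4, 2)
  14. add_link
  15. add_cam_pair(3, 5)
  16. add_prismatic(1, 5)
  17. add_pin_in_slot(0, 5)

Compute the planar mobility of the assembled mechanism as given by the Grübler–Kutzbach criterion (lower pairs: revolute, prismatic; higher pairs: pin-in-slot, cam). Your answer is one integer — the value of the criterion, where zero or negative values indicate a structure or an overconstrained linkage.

L=1 J1=0 J2=0
add link → L=2 J1=0 J2=0
R@0,1 dof=1 J1 → L=2 J1=1 J2=0
add link → L=3 J1=1 J2=0
add link → L=4 J1=1 J2=0
R@0,3 dof=1 J1 → L=4 J1=2 J2=0
C@2,1 dof=2 J2 → L=4 J1=2 J2=1
add link → L=5 J1=2 J2=1
PS@3,2 dof=2 J2 → L=5 J1=2 J2=2
C@3,1 dof=2 J2 → L=5 J1=2 J2=3
PS@2,0 dof=2 J2 → L=5 J1=2 J2=4
P@4,0 dof=1 J1 → L=5 J1=3 J2=4
R@4,1 dof=1 J1 → L=5 J1=4 J2=4
PS@4,2 dof=2 J2 → L=5 J1=4 J2=5
add link → L=6 J1=4 J2=5
C@3,5 dof=2 J2 → L=6 J1=4 J2=6
P@1,5 dof=1 J1 → L=6 J1=5 J2=6
PS@0,5 dof=2 J2 → L=6 J1=5 J2=7
M=3(L−1)−2J1−J2=3·5−2·5−7=-2

M = -2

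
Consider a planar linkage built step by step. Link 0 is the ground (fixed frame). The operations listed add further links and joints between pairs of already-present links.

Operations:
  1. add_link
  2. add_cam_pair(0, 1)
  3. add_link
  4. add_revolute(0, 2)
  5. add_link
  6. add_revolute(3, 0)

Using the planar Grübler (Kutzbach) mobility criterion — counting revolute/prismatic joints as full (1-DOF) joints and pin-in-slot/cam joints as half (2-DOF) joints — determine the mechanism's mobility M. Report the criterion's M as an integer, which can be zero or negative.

M = 4

(L,J1,J2)=(1,0,0); link0 fixed
link1: (2,0,0)
C 0-1 [J2]: (2,0,1)
link2: (3,0,1)
R 0-2 [J1]: (3,1,1)
link3: (4,1,1)
R 3-0 [J1]: (4,2,1)
Grübler: 3·3 − 2·2 − 1 = 4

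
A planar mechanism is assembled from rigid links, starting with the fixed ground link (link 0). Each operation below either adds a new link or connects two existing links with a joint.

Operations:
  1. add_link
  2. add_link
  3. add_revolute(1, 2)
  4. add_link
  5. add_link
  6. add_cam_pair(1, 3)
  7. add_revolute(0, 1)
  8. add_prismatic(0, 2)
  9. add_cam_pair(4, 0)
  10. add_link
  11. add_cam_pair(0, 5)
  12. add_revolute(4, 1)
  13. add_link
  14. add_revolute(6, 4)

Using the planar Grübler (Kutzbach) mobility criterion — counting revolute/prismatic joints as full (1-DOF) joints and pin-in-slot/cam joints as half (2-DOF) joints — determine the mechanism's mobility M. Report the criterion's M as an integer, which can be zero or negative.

ground; <1,0,0>
#1 <2,0,0>
#2 <3,0,0>
R:1↔2 J1 <3,1,0>
#3 <4,1,0>
#4 <5,1,0>
C:1↔3 J2 <5,1,1>
R:0↔1 J1 <5,2,1>
P:0↔2 J1 <5,3,1>
C:4↔0 J2 <5,3,2>
#5 <6,3,2>
C:0↔5 J2 <6,3,3>
R:4↔1 J1 <6,4,3>
#6 <7,4,3>
R:6↔4 J1 <7,5,3>
3×6 − 2×5 − 1×3 = 5

M = 5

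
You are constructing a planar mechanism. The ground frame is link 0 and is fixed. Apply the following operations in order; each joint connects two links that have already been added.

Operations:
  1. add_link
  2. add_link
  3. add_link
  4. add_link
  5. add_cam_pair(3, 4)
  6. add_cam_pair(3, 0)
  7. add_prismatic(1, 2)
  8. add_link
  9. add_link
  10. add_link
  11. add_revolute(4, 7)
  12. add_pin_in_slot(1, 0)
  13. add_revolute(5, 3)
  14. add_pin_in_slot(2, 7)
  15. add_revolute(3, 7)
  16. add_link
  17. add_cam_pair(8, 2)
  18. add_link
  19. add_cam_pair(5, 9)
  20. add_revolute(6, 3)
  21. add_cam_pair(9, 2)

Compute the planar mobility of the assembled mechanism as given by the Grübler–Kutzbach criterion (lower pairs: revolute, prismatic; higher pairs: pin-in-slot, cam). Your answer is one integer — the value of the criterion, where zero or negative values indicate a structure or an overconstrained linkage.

ground; <1,0,0>
#1 <2,0,0>
#2 <3,0,0>
#3 <4,0,0>
#4 <5,0,0>
C:3↔4 J2 <5,0,1>
C:3↔0 J2 <5,0,2>
P:1↔2 J1 <5,1,2>
#5 <6,1,2>
#6 <7,1,2>
#7 <8,1,2>
R:4↔7 J1 <8,2,2>
PS:1↔0 J2 <8,2,3>
R:5↔3 J1 <8,3,3>
PS:2↔7 J2 <8,3,4>
R:3↔7 J1 <8,4,4>
#8 <9,4,4>
C:8↔2 J2 <9,4,5>
#9 <10,4,5>
C:5↔9 J2 <10,4,6>
R:6↔3 J1 <10,5,6>
C:9↔2 J2 <10,5,7>
3×9 − 2×5 − 1×7 = 10

M = 10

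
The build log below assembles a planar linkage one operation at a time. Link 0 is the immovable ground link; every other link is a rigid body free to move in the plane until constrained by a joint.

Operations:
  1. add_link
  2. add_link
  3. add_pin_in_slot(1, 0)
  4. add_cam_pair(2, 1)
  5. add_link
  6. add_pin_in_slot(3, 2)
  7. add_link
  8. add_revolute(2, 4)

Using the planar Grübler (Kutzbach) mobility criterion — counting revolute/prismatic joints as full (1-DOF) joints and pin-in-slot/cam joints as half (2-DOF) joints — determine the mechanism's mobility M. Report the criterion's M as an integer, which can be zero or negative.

M = 7

[1;0;0] (link 0 is ground)
L+ [2;0;0]
L+ [3;0;0]
PS(1,0)∈J2 [3;0;1]
C(2,1)∈J2 [3;0;2]
L+ [4;0;2]
PS(3,2)∈J2 [4;0;3]
L+ [5;0;3]
R(2,4)∈J1 [5;1;3]
mobility = 12 − 2 − 3 = 7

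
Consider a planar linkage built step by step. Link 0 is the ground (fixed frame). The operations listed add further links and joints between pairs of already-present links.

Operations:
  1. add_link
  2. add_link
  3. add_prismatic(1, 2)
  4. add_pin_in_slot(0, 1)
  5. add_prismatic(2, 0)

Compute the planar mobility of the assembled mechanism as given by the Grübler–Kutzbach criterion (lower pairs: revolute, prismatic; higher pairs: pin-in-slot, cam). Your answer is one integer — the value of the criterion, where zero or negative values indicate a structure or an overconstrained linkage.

M = 1

ground; <1,0,0>
#1 <2,0,0>
#2 <3,0,0>
P:1↔2 J1 <3,1,0>
PS:0↔1 J2 <3,1,1>
P:2↔0 J1 <3,2,1>
3×2 − 2×2 − 1×1 = 1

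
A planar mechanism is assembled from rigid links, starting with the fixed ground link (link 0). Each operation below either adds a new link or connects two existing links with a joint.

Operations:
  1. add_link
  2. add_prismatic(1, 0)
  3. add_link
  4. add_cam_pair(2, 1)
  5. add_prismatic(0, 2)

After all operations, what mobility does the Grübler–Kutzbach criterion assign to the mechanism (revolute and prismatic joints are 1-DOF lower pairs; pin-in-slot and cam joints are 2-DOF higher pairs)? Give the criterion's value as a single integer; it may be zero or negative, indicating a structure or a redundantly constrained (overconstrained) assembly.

M = 1

[1;0;0] (link 0 is ground)
L+ [2;0;0]
P(1,0)∈J1 [2;1;0]
L+ [3;1;0]
C(2,1)∈J2 [3;1;1]
P(0,2)∈J1 [3;2;1]
mobility = 6 − 4 − 1 = 1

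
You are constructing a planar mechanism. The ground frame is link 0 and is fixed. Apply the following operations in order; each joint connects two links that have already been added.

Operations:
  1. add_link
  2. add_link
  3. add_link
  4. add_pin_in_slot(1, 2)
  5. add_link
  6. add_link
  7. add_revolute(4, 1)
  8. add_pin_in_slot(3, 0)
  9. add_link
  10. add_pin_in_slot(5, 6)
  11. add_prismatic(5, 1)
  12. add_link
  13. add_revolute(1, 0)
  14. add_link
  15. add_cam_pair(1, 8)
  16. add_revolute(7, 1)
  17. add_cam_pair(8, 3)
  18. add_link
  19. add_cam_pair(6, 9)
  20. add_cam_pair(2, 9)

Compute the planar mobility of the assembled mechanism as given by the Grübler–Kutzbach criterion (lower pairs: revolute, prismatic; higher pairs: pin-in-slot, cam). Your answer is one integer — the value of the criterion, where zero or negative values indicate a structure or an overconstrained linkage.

M = 12

link 0 = ground. State L|J1|J2 = 1|0|0
+link1  2|0|0
+link2  3|0|0
+link3  4|0|0
PS(1,2) f=2→J2  4|0|1
+link4  5|0|1
+link5  6|0|1
R(4,1) f=1→J1  6|1|1
PS(3,0) f=2→J2  6|1|2
+link6  7|1|2
PS(5,6) f=2→J2  7|1|3
P(5,1) f=1→J1  7|2|3
+link7  8|2|3
R(1,0) f=1→J1  8|3|3
+link8  9|3|3
C(1,8) f=2→J2  9|3|4
R(7,1) f=1→J1  9|4|4
C(8,3) f=2→J2  9|4|5
+link9  10|4|5
C(6,9) f=2→J2  10|4|6
C(2,9) f=2→J2  10|4|7
M = 3(10−1)−2·4−7 = 27−8−7 = 12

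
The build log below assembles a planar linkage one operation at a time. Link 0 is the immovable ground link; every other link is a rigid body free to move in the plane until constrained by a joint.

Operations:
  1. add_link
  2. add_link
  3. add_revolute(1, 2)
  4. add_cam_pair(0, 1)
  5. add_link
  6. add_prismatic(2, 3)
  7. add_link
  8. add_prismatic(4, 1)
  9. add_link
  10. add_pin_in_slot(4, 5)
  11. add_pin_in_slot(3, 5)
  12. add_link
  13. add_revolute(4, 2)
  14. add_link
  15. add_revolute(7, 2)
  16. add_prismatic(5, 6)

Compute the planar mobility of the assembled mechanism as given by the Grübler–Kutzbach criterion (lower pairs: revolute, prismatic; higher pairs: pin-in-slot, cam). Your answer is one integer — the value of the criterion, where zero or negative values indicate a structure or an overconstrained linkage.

M = 6

link 0 = ground. State L|J1|J2 = 1|0|0
+link1  2|0|0
+link2  3|0|0
R(1,2) f=1→J1  3|1|0
C(0,1) f=2→J2  3|1|1
+link3  4|1|1
P(2,3) f=1→J1  4|2|1
+link4  5|2|1
P(4,1) f=1→J1  5|3|1
+link5  6|3|1
PS(4,5) f=2→J2  6|3|2
PS(3,5) f=2→J2  6|3|3
+link6  7|3|3
R(4,2) f=1→J1  7|4|3
+link7  8|4|3
R(7,2) f=1→J1  8|5|3
P(5,6) f=1→J1  8|6|3
M = 3(8−1)−2·6−3 = 21−12−3 = 6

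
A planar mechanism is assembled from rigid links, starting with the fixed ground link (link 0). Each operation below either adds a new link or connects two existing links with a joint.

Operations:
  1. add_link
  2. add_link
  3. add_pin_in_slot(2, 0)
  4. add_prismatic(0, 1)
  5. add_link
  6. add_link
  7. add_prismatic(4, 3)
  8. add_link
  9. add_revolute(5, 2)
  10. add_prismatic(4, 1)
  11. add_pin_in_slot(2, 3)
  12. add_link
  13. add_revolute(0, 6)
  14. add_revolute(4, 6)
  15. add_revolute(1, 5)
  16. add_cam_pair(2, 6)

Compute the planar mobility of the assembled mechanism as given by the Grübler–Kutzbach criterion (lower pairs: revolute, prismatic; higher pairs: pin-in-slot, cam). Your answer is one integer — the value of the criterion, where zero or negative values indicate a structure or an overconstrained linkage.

M = 1

(L,J1,J2)=(1,0,0); link0 fixed
link1: (2,0,0)
link2: (3,0,0)
PS 2-0 [J2]: (3,0,1)
P 0-1 [J1]: (3,1,1)
link3: (4,1,1)
link4: (5,1,1)
P 4-3 [J1]: (5,2,1)
link5: (6,2,1)
R 5-2 [J1]: (6,3,1)
P 4-1 [J1]: (6,4,1)
PS 2-3 [J2]: (6,4,2)
link6: (7,4,2)
R 0-6 [J1]: (7,5,2)
R 4-6 [J1]: (7,6,2)
R 1-5 [J1]: (7,7,2)
C 2-6 [J2]: (7,7,3)
Grübler: 3·6 − 2·7 − 3 = 1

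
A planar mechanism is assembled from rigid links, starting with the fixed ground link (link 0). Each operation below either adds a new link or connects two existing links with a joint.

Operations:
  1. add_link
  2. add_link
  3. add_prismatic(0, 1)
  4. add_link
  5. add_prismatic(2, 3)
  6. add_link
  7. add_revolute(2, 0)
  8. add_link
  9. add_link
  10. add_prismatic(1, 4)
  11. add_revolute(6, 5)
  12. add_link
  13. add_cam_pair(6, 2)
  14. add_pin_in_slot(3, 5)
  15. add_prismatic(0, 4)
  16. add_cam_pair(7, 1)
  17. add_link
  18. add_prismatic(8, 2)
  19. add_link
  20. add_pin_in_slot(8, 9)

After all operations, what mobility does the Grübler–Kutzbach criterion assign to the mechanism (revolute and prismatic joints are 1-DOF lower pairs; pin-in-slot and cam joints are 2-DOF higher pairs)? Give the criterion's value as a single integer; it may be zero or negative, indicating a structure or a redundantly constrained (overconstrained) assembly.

M = 9

[1;0;0] (link 0 is ground)
L+ [2;0;0]
L+ [3;0;0]
P(0,1)∈J1 [3;1;0]
L+ [4;1;0]
P(2,3)∈J1 [4;2;0]
L+ [5;2;0]
R(2,0)∈J1 [5;3;0]
L+ [6;3;0]
L+ [7;3;0]
P(1,4)∈J1 [7;4;0]
R(6,5)∈J1 [7;5;0]
L+ [8;5;0]
C(6,2)∈J2 [8;5;1]
PS(3,5)∈J2 [8;5;2]
P(0,4)∈J1 [8;6;2]
C(7,1)∈J2 [8;6;3]
L+ [9;6;3]
P(8,2)∈J1 [9;7;3]
L+ [10;7;3]
PS(8,9)∈J2 [10;7;4]
mobility = 27 − 14 − 4 = 9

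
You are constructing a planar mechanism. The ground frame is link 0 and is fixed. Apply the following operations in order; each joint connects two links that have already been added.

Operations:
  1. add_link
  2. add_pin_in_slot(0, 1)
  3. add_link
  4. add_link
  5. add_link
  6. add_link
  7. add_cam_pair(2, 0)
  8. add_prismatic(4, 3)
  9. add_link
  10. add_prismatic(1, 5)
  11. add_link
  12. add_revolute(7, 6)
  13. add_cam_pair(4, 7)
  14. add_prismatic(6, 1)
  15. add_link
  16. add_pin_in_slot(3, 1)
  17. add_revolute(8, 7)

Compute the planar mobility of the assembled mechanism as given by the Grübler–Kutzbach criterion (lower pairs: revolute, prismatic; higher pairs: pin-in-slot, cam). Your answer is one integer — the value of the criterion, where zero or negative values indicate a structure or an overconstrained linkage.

L=1 J1=0 J2=0
add link → L=2 J1=0 J2=0
PS@0,1 dof=2 J2 → L=2 J1=0 J2=1
add link → L=3 J1=0 J2=1
add link → L=4 J1=0 J2=1
add link → L=5 J1=0 J2=1
add link → L=6 J1=0 J2=1
C@2,0 dof=2 J2 → L=6 J1=0 J2=2
P@4,3 dof=1 J1 → L=6 J1=1 J2=2
add link → L=7 J1=1 J2=2
P@1,5 dof=1 J1 → L=7 J1=2 J2=2
add link → L=8 J1=2 J2=2
R@7,6 dof=1 J1 → L=8 J1=3 J2=2
C@4,7 dof=2 J2 → L=8 J1=3 J2=3
P@6,1 dof=1 J1 → L=8 J1=4 J2=3
add link → L=9 J1=4 J2=3
PS@3,1 dof=2 J2 → L=9 J1=4 J2=4
R@8,7 dof=1 J1 → L=9 J1=5 J2=4
M=3(L−1)−2J1−J2=3·8−2·5−4=10

M = 10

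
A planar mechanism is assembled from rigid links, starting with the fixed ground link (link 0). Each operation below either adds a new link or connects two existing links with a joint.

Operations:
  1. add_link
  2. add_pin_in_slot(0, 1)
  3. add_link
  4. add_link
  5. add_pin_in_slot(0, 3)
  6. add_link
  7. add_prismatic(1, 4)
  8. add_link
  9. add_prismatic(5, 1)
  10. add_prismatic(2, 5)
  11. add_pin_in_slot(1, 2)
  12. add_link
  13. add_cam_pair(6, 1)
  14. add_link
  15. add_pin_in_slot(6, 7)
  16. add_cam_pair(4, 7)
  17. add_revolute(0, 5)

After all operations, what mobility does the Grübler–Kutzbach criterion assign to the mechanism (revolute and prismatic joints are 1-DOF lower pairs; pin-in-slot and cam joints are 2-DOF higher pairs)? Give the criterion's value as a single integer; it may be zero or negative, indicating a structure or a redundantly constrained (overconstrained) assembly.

link 0 = ground. State L|J1|J2 = 1|0|0
+link1  2|0|0
PS(0,1) f=2→J2  2|0|1
+link2  3|0|1
+link3  4|0|1
PS(0,3) f=2→J2  4|0|2
+link4  5|0|2
P(1,4) f=1→J1  5|1|2
+link5  6|1|2
P(5,1) f=1→J1  6|2|2
P(2,5) f=1→J1  6|3|2
PS(1,2) f=2→J2  6|3|3
+link6  7|3|3
C(6,1) f=2→J2  7|3|4
+link7  8|3|4
PS(6,7) f=2→J2  8|3|5
C(4,7) f=2→J2  8|3|6
R(0,5) f=1→J1  8|4|6
M = 3(8−1)−2·4−6 = 21−8−6 = 7

M = 7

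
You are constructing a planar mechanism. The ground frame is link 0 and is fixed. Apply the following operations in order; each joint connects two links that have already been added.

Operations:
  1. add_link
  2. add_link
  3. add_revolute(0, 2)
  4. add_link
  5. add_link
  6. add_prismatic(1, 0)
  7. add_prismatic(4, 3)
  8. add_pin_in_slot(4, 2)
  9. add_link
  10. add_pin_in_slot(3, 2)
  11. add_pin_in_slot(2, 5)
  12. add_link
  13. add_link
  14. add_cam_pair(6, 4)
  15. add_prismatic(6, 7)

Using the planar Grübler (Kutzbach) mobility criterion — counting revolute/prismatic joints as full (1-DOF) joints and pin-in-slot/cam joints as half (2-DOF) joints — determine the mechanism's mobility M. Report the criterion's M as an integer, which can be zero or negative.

M = 9

[1;0;0] (link 0 is ground)
L+ [2;0;0]
L+ [3;0;0]
R(0,2)∈J1 [3;1;0]
L+ [4;1;0]
L+ [5;1;0]
P(1,0)∈J1 [5;2;0]
P(4,3)∈J1 [5;3;0]
PS(4,2)∈J2 [5;3;1]
L+ [6;3;1]
PS(3,2)∈J2 [6;3;2]
PS(2,5)∈J2 [6;3;3]
L+ [7;3;3]
L+ [8;3;3]
C(6,4)∈J2 [8;3;4]
P(6,7)∈J1 [8;4;4]
mobility = 21 − 8 − 4 = 9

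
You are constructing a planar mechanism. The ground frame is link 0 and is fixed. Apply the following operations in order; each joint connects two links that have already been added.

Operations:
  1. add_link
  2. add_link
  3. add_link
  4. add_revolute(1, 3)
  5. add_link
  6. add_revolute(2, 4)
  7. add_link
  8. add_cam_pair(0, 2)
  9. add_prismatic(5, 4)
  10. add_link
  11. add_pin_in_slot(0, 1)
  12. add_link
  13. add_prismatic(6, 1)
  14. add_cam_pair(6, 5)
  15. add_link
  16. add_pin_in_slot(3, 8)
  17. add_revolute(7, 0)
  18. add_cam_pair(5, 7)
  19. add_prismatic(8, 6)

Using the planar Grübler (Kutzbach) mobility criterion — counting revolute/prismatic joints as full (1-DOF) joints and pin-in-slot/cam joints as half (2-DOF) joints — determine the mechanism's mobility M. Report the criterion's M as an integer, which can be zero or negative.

M = 7

(L,J1,J2)=(1,0,0); link0 fixed
link1: (2,0,0)
link2: (3,0,0)
link3: (4,0,0)
R 1-3 [J1]: (4,1,0)
link4: (5,1,0)
R 2-4 [J1]: (5,2,0)
link5: (6,2,0)
C 0-2 [J2]: (6,2,1)
P 5-4 [J1]: (6,3,1)
link6: (7,3,1)
PS 0-1 [J2]: (7,3,2)
link7: (8,3,2)
P 6-1 [J1]: (8,4,2)
C 6-5 [J2]: (8,4,3)
link8: (9,4,3)
PS 3-8 [J2]: (9,4,4)
R 7-0 [J1]: (9,5,4)
C 5-7 [J2]: (9,5,5)
P 8-6 [J1]: (9,6,5)
Grübler: 3·8 − 2·6 − 5 = 7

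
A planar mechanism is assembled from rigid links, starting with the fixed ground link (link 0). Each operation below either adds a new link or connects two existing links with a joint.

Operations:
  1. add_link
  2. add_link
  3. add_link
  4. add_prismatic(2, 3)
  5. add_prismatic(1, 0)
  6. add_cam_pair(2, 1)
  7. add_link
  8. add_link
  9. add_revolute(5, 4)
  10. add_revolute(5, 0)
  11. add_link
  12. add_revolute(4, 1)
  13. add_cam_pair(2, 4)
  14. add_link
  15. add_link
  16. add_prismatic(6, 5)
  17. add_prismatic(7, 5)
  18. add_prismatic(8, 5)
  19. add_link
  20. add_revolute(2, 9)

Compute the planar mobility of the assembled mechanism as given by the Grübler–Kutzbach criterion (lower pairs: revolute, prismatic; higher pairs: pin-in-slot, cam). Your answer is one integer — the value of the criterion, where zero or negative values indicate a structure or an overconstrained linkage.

(L,J1,J2)=(1,0,0); link0 fixed
link1: (2,0,0)
link2: (3,0,0)
link3: (4,0,0)
P 2-3 [J1]: (4,1,0)
P 1-0 [J1]: (4,2,0)
C 2-1 [J2]: (4,2,1)
link4: (5,2,1)
link5: (6,2,1)
R 5-4 [J1]: (6,3,1)
R 5-0 [J1]: (6,4,1)
link6: (7,4,1)
R 4-1 [J1]: (7,5,1)
C 2-4 [J2]: (7,5,2)
link7: (8,5,2)
link8: (9,5,2)
P 6-5 [J1]: (9,6,2)
P 7-5 [J1]: (9,7,2)
P 8-5 [J1]: (9,8,2)
link9: (10,8,2)
R 2-9 [J1]: (10,9,2)
Grübler: 3·9 − 2·9 − 2 = 7

M = 7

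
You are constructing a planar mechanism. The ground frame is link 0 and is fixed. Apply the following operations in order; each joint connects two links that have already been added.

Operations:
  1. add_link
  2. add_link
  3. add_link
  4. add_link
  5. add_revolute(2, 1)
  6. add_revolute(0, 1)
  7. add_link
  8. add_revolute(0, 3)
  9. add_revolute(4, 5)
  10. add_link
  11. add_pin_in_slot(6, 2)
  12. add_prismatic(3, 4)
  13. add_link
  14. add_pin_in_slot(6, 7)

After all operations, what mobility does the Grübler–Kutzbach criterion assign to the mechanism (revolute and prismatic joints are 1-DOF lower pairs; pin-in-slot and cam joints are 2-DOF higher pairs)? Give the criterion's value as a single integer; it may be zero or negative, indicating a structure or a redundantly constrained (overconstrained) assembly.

[1;0;0] (link 0 is ground)
L+ [2;0;0]
L+ [3;0;0]
L+ [4;0;0]
L+ [5;0;0]
R(2,1)∈J1 [5;1;0]
R(0,1)∈J1 [5;2;0]
L+ [6;2;0]
R(0,3)∈J1 [6;3;0]
R(4,5)∈J1 [6;4;0]
L+ [7;4;0]
PS(6,2)∈J2 [7;4;1]
P(3,4)∈J1 [7;5;1]
L+ [8;5;1]
PS(6,7)∈J2 [8;5;2]
mobility = 21 − 10 − 2 = 9

M = 9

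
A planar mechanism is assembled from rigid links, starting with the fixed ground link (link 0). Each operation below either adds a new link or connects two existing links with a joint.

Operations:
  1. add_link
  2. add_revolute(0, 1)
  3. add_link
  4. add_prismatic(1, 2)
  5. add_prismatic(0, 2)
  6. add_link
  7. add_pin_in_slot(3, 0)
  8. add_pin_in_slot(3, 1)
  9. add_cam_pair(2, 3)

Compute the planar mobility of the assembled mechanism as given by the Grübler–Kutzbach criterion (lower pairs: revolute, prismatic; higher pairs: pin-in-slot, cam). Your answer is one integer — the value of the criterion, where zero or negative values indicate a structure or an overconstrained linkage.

link 0 = ground. State L|J1|J2 = 1|0|0
+link1  2|0|0
R(0,1) f=1→J1  2|1|0
+link2  3|1|0
P(1,2) f=1→J1  3|2|0
P(0,2) f=1→J1  3|3|0
+link3  4|3|0
PS(3,0) f=2→J2  4|3|1
PS(3,1) f=2→J2  4|3|2
C(2,3) f=2→J2  4|3|3
M = 3(4−1)−2·3−3 = 9−6−3 = 0

M = 0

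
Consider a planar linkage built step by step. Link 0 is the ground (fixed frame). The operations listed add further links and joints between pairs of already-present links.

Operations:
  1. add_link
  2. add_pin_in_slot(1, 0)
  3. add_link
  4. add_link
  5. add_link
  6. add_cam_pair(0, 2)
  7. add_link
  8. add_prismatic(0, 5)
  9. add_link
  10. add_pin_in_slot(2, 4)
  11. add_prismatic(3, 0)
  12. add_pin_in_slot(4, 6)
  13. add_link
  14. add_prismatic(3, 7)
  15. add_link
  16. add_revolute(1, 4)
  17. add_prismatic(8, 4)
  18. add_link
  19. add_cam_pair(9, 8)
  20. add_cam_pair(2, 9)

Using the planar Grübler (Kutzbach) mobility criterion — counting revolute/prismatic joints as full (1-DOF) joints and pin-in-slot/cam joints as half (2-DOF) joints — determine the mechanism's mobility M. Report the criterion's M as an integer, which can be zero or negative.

(L,J1,J2)=(1,0,0); link0 fixed
link1: (2,0,0)
PS 1-0 [J2]: (2,0,1)
link2: (3,0,1)
link3: (4,0,1)
link4: (5,0,1)
C 0-2 [J2]: (5,0,2)
link5: (6,0,2)
P 0-5 [J1]: (6,1,2)
link6: (7,1,2)
PS 2-4 [J2]: (7,1,3)
P 3-0 [J1]: (7,2,3)
PS 4-6 [J2]: (7,2,4)
link7: (8,2,4)
P 3-7 [J1]: (8,3,4)
link8: (9,3,4)
R 1-4 [J1]: (9,4,4)
P 8-4 [J1]: (9,5,4)
link9: (10,5,4)
C 9-8 [J2]: (10,5,5)
C 2-9 [J2]: (10,5,6)
Grübler: 3·9 − 2·5 − 6 = 11

M = 11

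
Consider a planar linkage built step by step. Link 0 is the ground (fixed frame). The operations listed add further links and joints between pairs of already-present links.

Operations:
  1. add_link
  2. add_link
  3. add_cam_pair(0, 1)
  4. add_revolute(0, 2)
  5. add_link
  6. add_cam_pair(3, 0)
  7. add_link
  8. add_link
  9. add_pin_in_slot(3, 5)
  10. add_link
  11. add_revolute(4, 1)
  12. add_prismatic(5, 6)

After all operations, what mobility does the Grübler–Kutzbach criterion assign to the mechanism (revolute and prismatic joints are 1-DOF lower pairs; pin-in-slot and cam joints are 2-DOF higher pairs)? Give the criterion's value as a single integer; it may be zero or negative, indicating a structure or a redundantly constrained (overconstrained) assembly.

(L,J1,J2)=(1,0,0); link0 fixed
link1: (2,0,0)
link2: (3,0,0)
C 0-1 [J2]: (3,0,1)
R 0-2 [J1]: (3,1,1)
link3: (4,1,1)
C 3-0 [J2]: (4,1,2)
link4: (5,1,2)
link5: (6,1,2)
PS 3-5 [J2]: (6,1,3)
link6: (7,1,3)
R 4-1 [J1]: (7,2,3)
P 5-6 [J1]: (7,3,3)
Grübler: 3·6 − 2·3 − 3 = 9

M = 9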